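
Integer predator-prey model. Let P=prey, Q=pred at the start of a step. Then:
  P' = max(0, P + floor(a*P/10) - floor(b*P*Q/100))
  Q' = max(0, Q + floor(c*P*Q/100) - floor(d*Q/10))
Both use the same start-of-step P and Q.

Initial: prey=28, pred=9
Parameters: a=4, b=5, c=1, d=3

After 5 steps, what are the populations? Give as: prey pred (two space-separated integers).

Step 1: prey: 28+11-12=27; pred: 9+2-2=9
Step 2: prey: 27+10-12=25; pred: 9+2-2=9
Step 3: prey: 25+10-11=24; pred: 9+2-2=9
Step 4: prey: 24+9-10=23; pred: 9+2-2=9
Step 5: prey: 23+9-10=22; pred: 9+2-2=9

Answer: 22 9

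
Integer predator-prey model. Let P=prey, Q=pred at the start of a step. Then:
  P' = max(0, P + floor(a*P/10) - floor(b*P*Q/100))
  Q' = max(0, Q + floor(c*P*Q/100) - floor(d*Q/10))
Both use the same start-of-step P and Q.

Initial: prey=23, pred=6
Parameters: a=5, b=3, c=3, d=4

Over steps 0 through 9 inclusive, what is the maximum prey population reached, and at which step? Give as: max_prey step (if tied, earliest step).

Step 1: prey: 23+11-4=30; pred: 6+4-2=8
Step 2: prey: 30+15-7=38; pred: 8+7-3=12
Step 3: prey: 38+19-13=44; pred: 12+13-4=21
Step 4: prey: 44+22-27=39; pred: 21+27-8=40
Step 5: prey: 39+19-46=12; pred: 40+46-16=70
Step 6: prey: 12+6-25=0; pred: 70+25-28=67
Step 7: prey: 0+0-0=0; pred: 67+0-26=41
Step 8: prey: 0+0-0=0; pred: 41+0-16=25
Step 9: prey: 0+0-0=0; pred: 25+0-10=15
Max prey = 44 at step 3

Answer: 44 3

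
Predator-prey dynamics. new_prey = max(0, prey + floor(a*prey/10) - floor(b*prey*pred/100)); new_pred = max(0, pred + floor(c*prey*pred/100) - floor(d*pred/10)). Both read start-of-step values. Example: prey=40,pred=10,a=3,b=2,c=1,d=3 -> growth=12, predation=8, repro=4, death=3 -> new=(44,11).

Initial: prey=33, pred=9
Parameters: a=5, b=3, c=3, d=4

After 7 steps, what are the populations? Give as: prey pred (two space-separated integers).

Step 1: prey: 33+16-8=41; pred: 9+8-3=14
Step 2: prey: 41+20-17=44; pred: 14+17-5=26
Step 3: prey: 44+22-34=32; pred: 26+34-10=50
Step 4: prey: 32+16-48=0; pred: 50+48-20=78
Step 5: prey: 0+0-0=0; pred: 78+0-31=47
Step 6: prey: 0+0-0=0; pred: 47+0-18=29
Step 7: prey: 0+0-0=0; pred: 29+0-11=18

Answer: 0 18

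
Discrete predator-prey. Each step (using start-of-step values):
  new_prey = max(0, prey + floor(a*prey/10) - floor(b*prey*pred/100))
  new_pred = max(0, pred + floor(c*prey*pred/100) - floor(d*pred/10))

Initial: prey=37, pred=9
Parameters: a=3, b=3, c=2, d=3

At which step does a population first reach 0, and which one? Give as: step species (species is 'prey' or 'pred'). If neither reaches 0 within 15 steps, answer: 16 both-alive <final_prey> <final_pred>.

Answer: 16 both-alive 1 3

Derivation:
Step 1: prey: 37+11-9=39; pred: 9+6-2=13
Step 2: prey: 39+11-15=35; pred: 13+10-3=20
Step 3: prey: 35+10-21=24; pred: 20+14-6=28
Step 4: prey: 24+7-20=11; pred: 28+13-8=33
Step 5: prey: 11+3-10=4; pred: 33+7-9=31
Step 6: prey: 4+1-3=2; pred: 31+2-9=24
Step 7: prey: 2+0-1=1; pred: 24+0-7=17
Step 8: prey: 1+0-0=1; pred: 17+0-5=12
Step 9: prey: 1+0-0=1; pred: 12+0-3=9
Step 10: prey: 1+0-0=1; pred: 9+0-2=7
Step 11: prey: 1+0-0=1; pred: 7+0-2=5
Step 12: prey: 1+0-0=1; pred: 5+0-1=4
Step 13: prey: 1+0-0=1; pred: 4+0-1=3
Step 14: prey: 1+0-0=1; pred: 3+0-0=3
Steps 15-15: state stable at prey=1, pred=3 (no change)
No extinction within 15 steps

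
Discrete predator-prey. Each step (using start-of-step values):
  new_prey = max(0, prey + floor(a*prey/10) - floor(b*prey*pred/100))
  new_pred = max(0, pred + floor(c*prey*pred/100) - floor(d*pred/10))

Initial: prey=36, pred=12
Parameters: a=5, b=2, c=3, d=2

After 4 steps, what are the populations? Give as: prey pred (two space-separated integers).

Step 1: prey: 36+18-8=46; pred: 12+12-2=22
Step 2: prey: 46+23-20=49; pred: 22+30-4=48
Step 3: prey: 49+24-47=26; pred: 48+70-9=109
Step 4: prey: 26+13-56=0; pred: 109+85-21=173

Answer: 0 173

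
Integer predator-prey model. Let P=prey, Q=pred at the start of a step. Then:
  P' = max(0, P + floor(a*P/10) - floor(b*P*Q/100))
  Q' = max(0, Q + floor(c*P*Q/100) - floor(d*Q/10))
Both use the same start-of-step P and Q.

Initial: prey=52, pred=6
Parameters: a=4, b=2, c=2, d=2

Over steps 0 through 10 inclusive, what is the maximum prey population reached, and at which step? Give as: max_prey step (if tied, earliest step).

Step 1: prey: 52+20-6=66; pred: 6+6-1=11
Step 2: prey: 66+26-14=78; pred: 11+14-2=23
Step 3: prey: 78+31-35=74; pred: 23+35-4=54
Step 4: prey: 74+29-79=24; pred: 54+79-10=123
Step 5: prey: 24+9-59=0; pred: 123+59-24=158
Step 6: prey: 0+0-0=0; pred: 158+0-31=127
Step 7: prey: 0+0-0=0; pred: 127+0-25=102
Step 8: prey: 0+0-0=0; pred: 102+0-20=82
Step 9: prey: 0+0-0=0; pred: 82+0-16=66
Step 10: prey: 0+0-0=0; pred: 66+0-13=53
Max prey = 78 at step 2

Answer: 78 2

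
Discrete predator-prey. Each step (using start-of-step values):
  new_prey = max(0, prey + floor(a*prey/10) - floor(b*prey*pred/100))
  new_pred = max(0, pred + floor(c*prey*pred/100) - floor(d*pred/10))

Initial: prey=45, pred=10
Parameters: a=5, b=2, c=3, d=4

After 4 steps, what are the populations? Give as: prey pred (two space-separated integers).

Answer: 0 202

Derivation:
Step 1: prey: 45+22-9=58; pred: 10+13-4=19
Step 2: prey: 58+29-22=65; pred: 19+33-7=45
Step 3: prey: 65+32-58=39; pred: 45+87-18=114
Step 4: prey: 39+19-88=0; pred: 114+133-45=202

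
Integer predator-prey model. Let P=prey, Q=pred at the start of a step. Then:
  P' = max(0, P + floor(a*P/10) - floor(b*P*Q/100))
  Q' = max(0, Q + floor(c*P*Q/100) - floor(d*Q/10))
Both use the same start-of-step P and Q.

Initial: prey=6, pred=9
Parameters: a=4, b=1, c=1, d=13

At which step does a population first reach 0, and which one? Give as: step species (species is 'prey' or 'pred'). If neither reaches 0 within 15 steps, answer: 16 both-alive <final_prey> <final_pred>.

Step 1: prey: 6+2-0=8; pred: 9+0-11=0
First extinction: pred at step 1

Answer: 1 pred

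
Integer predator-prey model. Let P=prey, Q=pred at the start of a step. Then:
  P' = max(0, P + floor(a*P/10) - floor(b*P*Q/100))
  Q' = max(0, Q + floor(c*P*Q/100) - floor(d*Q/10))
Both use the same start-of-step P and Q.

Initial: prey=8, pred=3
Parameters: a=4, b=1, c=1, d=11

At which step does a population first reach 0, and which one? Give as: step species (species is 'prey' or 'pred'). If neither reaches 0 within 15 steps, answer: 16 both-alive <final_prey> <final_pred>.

Answer: 1 pred

Derivation:
Step 1: prey: 8+3-0=11; pred: 3+0-3=0
First extinction: pred at step 1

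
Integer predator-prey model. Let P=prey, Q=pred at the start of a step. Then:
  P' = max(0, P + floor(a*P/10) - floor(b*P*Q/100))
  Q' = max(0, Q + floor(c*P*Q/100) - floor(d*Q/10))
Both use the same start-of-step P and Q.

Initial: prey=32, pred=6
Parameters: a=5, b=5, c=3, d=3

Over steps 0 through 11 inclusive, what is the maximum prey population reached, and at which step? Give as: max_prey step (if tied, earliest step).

Answer: 39 1

Derivation:
Step 1: prey: 32+16-9=39; pred: 6+5-1=10
Step 2: prey: 39+19-19=39; pred: 10+11-3=18
Step 3: prey: 39+19-35=23; pred: 18+21-5=34
Step 4: prey: 23+11-39=0; pred: 34+23-10=47
Step 5: prey: 0+0-0=0; pred: 47+0-14=33
Step 6: prey: 0+0-0=0; pred: 33+0-9=24
Step 7: prey: 0+0-0=0; pred: 24+0-7=17
Step 8: prey: 0+0-0=0; pred: 17+0-5=12
Step 9: prey: 0+0-0=0; pred: 12+0-3=9
Step 10: prey: 0+0-0=0; pred: 9+0-2=7
Step 11: prey: 0+0-0=0; pred: 7+0-2=5
Max prey = 39 at step 1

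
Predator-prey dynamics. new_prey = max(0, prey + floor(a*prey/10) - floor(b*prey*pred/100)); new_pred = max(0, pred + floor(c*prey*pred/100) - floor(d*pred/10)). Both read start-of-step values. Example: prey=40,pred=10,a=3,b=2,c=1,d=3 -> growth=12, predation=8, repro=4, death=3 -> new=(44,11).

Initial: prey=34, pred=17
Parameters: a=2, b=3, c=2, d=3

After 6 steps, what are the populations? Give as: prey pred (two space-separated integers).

Answer: 2 11

Derivation:
Step 1: prey: 34+6-17=23; pred: 17+11-5=23
Step 2: prey: 23+4-15=12; pred: 23+10-6=27
Step 3: prey: 12+2-9=5; pred: 27+6-8=25
Step 4: prey: 5+1-3=3; pred: 25+2-7=20
Step 5: prey: 3+0-1=2; pred: 20+1-6=15
Step 6: prey: 2+0-0=2; pred: 15+0-4=11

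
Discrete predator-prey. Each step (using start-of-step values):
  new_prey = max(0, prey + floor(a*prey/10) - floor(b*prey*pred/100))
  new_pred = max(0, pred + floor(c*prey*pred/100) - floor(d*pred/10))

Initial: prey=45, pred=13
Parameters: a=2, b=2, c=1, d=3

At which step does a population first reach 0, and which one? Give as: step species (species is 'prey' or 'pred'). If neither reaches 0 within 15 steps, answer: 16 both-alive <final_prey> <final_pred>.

Answer: 16 both-alive 20 6

Derivation:
Step 1: prey: 45+9-11=43; pred: 13+5-3=15
Step 2: prey: 43+8-12=39; pred: 15+6-4=17
Step 3: prey: 39+7-13=33; pred: 17+6-5=18
Step 4: prey: 33+6-11=28; pred: 18+5-5=18
Step 5: prey: 28+5-10=23; pred: 18+5-5=18
Step 6: prey: 23+4-8=19; pred: 18+4-5=17
Step 7: prey: 19+3-6=16; pred: 17+3-5=15
Step 8: prey: 16+3-4=15; pred: 15+2-4=13
Step 9: prey: 15+3-3=15; pred: 13+1-3=11
Step 10: prey: 15+3-3=15; pred: 11+1-3=9
Step 11: prey: 15+3-2=16; pred: 9+1-2=8
Step 12: prey: 16+3-2=17; pred: 8+1-2=7
Step 13: prey: 17+3-2=18; pred: 7+1-2=6
Step 14: prey: 18+3-2=19; pred: 6+1-1=6
Step 15: prey: 19+3-2=20; pred: 6+1-1=6
No extinction within 15 steps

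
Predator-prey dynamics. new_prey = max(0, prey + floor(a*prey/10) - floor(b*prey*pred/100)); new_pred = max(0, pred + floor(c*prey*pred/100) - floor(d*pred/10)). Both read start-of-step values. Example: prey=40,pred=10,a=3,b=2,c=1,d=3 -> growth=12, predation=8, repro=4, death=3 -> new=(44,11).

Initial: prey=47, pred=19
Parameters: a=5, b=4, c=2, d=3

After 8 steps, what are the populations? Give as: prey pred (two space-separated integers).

Answer: 0 7

Derivation:
Step 1: prey: 47+23-35=35; pred: 19+17-5=31
Step 2: prey: 35+17-43=9; pred: 31+21-9=43
Step 3: prey: 9+4-15=0; pred: 43+7-12=38
Step 4: prey: 0+0-0=0; pred: 38+0-11=27
Step 5: prey: 0+0-0=0; pred: 27+0-8=19
Step 6: prey: 0+0-0=0; pred: 19+0-5=14
Step 7: prey: 0+0-0=0; pred: 14+0-4=10
Step 8: prey: 0+0-0=0; pred: 10+0-3=7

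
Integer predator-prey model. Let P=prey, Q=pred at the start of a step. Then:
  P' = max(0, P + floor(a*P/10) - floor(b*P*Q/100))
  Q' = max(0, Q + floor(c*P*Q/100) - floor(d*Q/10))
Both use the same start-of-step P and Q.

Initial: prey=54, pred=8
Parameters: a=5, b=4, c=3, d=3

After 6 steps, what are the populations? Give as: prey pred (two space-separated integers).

Step 1: prey: 54+27-17=64; pred: 8+12-2=18
Step 2: prey: 64+32-46=50; pred: 18+34-5=47
Step 3: prey: 50+25-94=0; pred: 47+70-14=103
Step 4: prey: 0+0-0=0; pred: 103+0-30=73
Step 5: prey: 0+0-0=0; pred: 73+0-21=52
Step 6: prey: 0+0-0=0; pred: 52+0-15=37

Answer: 0 37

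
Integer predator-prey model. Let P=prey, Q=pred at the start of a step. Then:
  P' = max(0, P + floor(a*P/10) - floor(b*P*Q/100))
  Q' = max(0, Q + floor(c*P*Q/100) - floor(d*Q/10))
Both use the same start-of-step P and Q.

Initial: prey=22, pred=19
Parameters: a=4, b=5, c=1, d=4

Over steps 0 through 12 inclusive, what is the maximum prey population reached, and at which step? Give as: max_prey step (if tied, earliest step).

Step 1: prey: 22+8-20=10; pred: 19+4-7=16
Step 2: prey: 10+4-8=6; pred: 16+1-6=11
Step 3: prey: 6+2-3=5; pred: 11+0-4=7
Step 4: prey: 5+2-1=6; pred: 7+0-2=5
Step 5: prey: 6+2-1=7; pred: 5+0-2=3
Step 6: prey: 7+2-1=8; pred: 3+0-1=2
Step 7: prey: 8+3-0=11; pred: 2+0-0=2
Step 8: prey: 11+4-1=14; pred: 2+0-0=2
Step 9: prey: 14+5-1=18; pred: 2+0-0=2
Step 10: prey: 18+7-1=24; pred: 2+0-0=2
Step 11: prey: 24+9-2=31; pred: 2+0-0=2
Step 12: prey: 31+12-3=40; pred: 2+0-0=2
Max prey = 40 at step 12

Answer: 40 12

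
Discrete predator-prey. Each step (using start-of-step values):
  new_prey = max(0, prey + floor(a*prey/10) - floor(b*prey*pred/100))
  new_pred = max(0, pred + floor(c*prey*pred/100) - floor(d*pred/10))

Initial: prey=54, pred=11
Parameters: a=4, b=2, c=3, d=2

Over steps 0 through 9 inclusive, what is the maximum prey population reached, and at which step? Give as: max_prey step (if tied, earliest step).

Answer: 64 1

Derivation:
Step 1: prey: 54+21-11=64; pred: 11+17-2=26
Step 2: prey: 64+25-33=56; pred: 26+49-5=70
Step 3: prey: 56+22-78=0; pred: 70+117-14=173
Step 4: prey: 0+0-0=0; pred: 173+0-34=139
Step 5: prey: 0+0-0=0; pred: 139+0-27=112
Step 6: prey: 0+0-0=0; pred: 112+0-22=90
Step 7: prey: 0+0-0=0; pred: 90+0-18=72
Step 8: prey: 0+0-0=0; pred: 72+0-14=58
Step 9: prey: 0+0-0=0; pred: 58+0-11=47
Max prey = 64 at step 1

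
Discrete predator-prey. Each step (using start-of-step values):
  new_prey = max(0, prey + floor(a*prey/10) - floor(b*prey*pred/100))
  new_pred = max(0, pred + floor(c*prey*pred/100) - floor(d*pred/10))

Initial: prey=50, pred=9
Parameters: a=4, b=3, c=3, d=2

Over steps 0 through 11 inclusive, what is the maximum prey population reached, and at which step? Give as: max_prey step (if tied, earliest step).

Step 1: prey: 50+20-13=57; pred: 9+13-1=21
Step 2: prey: 57+22-35=44; pred: 21+35-4=52
Step 3: prey: 44+17-68=0; pred: 52+68-10=110
Step 4: prey: 0+0-0=0; pred: 110+0-22=88
Step 5: prey: 0+0-0=0; pred: 88+0-17=71
Step 6: prey: 0+0-0=0; pred: 71+0-14=57
Step 7: prey: 0+0-0=0; pred: 57+0-11=46
Step 8: prey: 0+0-0=0; pred: 46+0-9=37
Step 9: prey: 0+0-0=0; pred: 37+0-7=30
Step 10: prey: 0+0-0=0; pred: 30+0-6=24
Step 11: prey: 0+0-0=0; pred: 24+0-4=20
Max prey = 57 at step 1

Answer: 57 1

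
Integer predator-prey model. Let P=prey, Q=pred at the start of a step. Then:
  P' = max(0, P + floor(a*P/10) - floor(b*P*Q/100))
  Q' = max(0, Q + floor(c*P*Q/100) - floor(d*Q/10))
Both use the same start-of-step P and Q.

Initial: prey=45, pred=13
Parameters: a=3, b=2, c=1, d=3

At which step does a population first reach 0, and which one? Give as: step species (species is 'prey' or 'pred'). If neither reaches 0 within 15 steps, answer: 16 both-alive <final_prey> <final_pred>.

Answer: 16 both-alive 16 7

Derivation:
Step 1: prey: 45+13-11=47; pred: 13+5-3=15
Step 2: prey: 47+14-14=47; pred: 15+7-4=18
Step 3: prey: 47+14-16=45; pred: 18+8-5=21
Step 4: prey: 45+13-18=40; pred: 21+9-6=24
Step 5: prey: 40+12-19=33; pred: 24+9-7=26
Step 6: prey: 33+9-17=25; pred: 26+8-7=27
Step 7: prey: 25+7-13=19; pred: 27+6-8=25
Step 8: prey: 19+5-9=15; pred: 25+4-7=22
Step 9: prey: 15+4-6=13; pred: 22+3-6=19
Step 10: prey: 13+3-4=12; pred: 19+2-5=16
Step 11: prey: 12+3-3=12; pred: 16+1-4=13
Step 12: prey: 12+3-3=12; pred: 13+1-3=11
Step 13: prey: 12+3-2=13; pred: 11+1-3=9
Step 14: prey: 13+3-2=14; pred: 9+1-2=8
Step 15: prey: 14+4-2=16; pred: 8+1-2=7
No extinction within 15 steps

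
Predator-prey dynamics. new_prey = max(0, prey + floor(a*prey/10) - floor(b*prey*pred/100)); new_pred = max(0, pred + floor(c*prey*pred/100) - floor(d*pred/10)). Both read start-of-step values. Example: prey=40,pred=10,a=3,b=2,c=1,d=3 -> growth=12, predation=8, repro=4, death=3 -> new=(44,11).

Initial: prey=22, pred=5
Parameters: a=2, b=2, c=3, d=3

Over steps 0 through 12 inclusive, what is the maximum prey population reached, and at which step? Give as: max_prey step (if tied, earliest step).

Step 1: prey: 22+4-2=24; pred: 5+3-1=7
Step 2: prey: 24+4-3=25; pred: 7+5-2=10
Step 3: prey: 25+5-5=25; pred: 10+7-3=14
Step 4: prey: 25+5-7=23; pred: 14+10-4=20
Step 5: prey: 23+4-9=18; pred: 20+13-6=27
Step 6: prey: 18+3-9=12; pred: 27+14-8=33
Step 7: prey: 12+2-7=7; pred: 33+11-9=35
Step 8: prey: 7+1-4=4; pred: 35+7-10=32
Step 9: prey: 4+0-2=2; pred: 32+3-9=26
Step 10: prey: 2+0-1=1; pred: 26+1-7=20
Step 11: prey: 1+0-0=1; pred: 20+0-6=14
Step 12: prey: 1+0-0=1; pred: 14+0-4=10
Max prey = 25 at step 2

Answer: 25 2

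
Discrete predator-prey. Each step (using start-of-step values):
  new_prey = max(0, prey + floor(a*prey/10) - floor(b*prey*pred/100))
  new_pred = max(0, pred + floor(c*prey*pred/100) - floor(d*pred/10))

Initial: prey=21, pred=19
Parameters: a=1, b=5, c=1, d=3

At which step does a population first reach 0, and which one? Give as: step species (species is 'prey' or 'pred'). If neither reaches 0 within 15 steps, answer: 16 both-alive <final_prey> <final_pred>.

Step 1: prey: 21+2-19=4; pred: 19+3-5=17
Step 2: prey: 4+0-3=1; pred: 17+0-5=12
Step 3: prey: 1+0-0=1; pred: 12+0-3=9
Step 4: prey: 1+0-0=1; pred: 9+0-2=7
Step 5: prey: 1+0-0=1; pred: 7+0-2=5
Step 6: prey: 1+0-0=1; pred: 5+0-1=4
Step 7: prey: 1+0-0=1; pred: 4+0-1=3
Step 8: prey: 1+0-0=1; pred: 3+0-0=3
Steps 9-15: state stable at prey=1, pred=3 (no change)
No extinction within 15 steps

Answer: 16 both-alive 1 3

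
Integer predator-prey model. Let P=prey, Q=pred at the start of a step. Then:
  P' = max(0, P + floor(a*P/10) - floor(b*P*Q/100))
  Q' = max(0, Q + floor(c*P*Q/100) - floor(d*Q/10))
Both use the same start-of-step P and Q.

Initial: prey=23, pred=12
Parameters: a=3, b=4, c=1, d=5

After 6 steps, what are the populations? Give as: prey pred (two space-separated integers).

Step 1: prey: 23+6-11=18; pred: 12+2-6=8
Step 2: prey: 18+5-5=18; pred: 8+1-4=5
Step 3: prey: 18+5-3=20; pred: 5+0-2=3
Step 4: prey: 20+6-2=24; pred: 3+0-1=2
Step 5: prey: 24+7-1=30; pred: 2+0-1=1
Step 6: prey: 30+9-1=38; pred: 1+0-0=1

Answer: 38 1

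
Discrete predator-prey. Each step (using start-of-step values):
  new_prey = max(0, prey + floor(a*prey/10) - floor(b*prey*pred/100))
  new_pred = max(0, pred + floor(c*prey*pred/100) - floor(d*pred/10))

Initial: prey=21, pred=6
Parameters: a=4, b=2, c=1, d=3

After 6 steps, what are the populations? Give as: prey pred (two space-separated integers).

Answer: 80 13

Derivation:
Step 1: prey: 21+8-2=27; pred: 6+1-1=6
Step 2: prey: 27+10-3=34; pred: 6+1-1=6
Step 3: prey: 34+13-4=43; pred: 6+2-1=7
Step 4: prey: 43+17-6=54; pred: 7+3-2=8
Step 5: prey: 54+21-8=67; pred: 8+4-2=10
Step 6: prey: 67+26-13=80; pred: 10+6-3=13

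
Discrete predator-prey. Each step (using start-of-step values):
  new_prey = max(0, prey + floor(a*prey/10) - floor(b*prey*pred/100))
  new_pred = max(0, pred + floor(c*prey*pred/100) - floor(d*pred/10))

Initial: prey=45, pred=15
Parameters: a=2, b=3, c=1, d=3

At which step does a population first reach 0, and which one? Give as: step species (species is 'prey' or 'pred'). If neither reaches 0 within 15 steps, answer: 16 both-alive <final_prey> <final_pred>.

Step 1: prey: 45+9-20=34; pred: 15+6-4=17
Step 2: prey: 34+6-17=23; pred: 17+5-5=17
Step 3: prey: 23+4-11=16; pred: 17+3-5=15
Step 4: prey: 16+3-7=12; pred: 15+2-4=13
Step 5: prey: 12+2-4=10; pred: 13+1-3=11
Step 6: prey: 10+2-3=9; pred: 11+1-3=9
Step 7: prey: 9+1-2=8; pred: 9+0-2=7
Step 8: prey: 8+1-1=8; pred: 7+0-2=5
Step 9: prey: 8+1-1=8; pred: 5+0-1=4
Step 10: prey: 8+1-0=9; pred: 4+0-1=3
Step 11: prey: 9+1-0=10; pred: 3+0-0=3
Step 12: prey: 10+2-0=12; pred: 3+0-0=3
Step 13: prey: 12+2-1=13; pred: 3+0-0=3
Step 14: prey: 13+2-1=14; pred: 3+0-0=3
Step 15: prey: 14+2-1=15; pred: 3+0-0=3
No extinction within 15 steps

Answer: 16 both-alive 15 3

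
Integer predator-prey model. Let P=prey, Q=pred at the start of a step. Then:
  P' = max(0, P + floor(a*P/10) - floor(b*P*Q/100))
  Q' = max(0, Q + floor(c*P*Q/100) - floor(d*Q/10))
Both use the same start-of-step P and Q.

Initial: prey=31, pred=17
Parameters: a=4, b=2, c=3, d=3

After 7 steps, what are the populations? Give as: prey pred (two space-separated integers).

Step 1: prey: 31+12-10=33; pred: 17+15-5=27
Step 2: prey: 33+13-17=29; pred: 27+26-8=45
Step 3: prey: 29+11-26=14; pred: 45+39-13=71
Step 4: prey: 14+5-19=0; pred: 71+29-21=79
Step 5: prey: 0+0-0=0; pred: 79+0-23=56
Step 6: prey: 0+0-0=0; pred: 56+0-16=40
Step 7: prey: 0+0-0=0; pred: 40+0-12=28

Answer: 0 28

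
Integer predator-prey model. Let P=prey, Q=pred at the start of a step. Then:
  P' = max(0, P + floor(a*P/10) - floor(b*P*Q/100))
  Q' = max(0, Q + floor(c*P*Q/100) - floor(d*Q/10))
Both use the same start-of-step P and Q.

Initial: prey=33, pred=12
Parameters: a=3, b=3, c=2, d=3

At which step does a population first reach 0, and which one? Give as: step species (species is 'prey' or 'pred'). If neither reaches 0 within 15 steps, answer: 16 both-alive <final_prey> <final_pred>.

Answer: 16 both-alive 2 3

Derivation:
Step 1: prey: 33+9-11=31; pred: 12+7-3=16
Step 2: prey: 31+9-14=26; pred: 16+9-4=21
Step 3: prey: 26+7-16=17; pred: 21+10-6=25
Step 4: prey: 17+5-12=10; pred: 25+8-7=26
Step 5: prey: 10+3-7=6; pred: 26+5-7=24
Step 6: prey: 6+1-4=3; pred: 24+2-7=19
Step 7: prey: 3+0-1=2; pred: 19+1-5=15
Step 8: prey: 2+0-0=2; pred: 15+0-4=11
Step 9: prey: 2+0-0=2; pred: 11+0-3=8
Step 10: prey: 2+0-0=2; pred: 8+0-2=6
Step 11: prey: 2+0-0=2; pred: 6+0-1=5
Step 12: prey: 2+0-0=2; pred: 5+0-1=4
Step 13: prey: 2+0-0=2; pred: 4+0-1=3
Step 14: prey: 2+0-0=2; pred: 3+0-0=3
Steps 15-15: state stable at prey=2, pred=3 (no change)
No extinction within 15 steps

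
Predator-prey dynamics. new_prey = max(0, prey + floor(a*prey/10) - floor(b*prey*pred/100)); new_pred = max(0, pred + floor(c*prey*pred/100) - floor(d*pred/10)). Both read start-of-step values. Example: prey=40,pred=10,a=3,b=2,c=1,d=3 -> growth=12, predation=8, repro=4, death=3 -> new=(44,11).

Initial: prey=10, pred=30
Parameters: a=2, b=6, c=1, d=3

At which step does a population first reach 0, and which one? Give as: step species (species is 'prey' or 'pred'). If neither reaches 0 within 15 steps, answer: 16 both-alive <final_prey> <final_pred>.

Step 1: prey: 10+2-18=0; pred: 30+3-9=24
First extinction: prey at step 1

Answer: 1 prey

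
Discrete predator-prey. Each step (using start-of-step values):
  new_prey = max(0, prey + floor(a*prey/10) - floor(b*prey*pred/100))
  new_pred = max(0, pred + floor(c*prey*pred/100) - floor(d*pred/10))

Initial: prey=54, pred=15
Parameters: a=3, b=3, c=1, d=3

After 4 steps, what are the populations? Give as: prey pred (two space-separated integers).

Answer: 13 21

Derivation:
Step 1: prey: 54+16-24=46; pred: 15+8-4=19
Step 2: prey: 46+13-26=33; pred: 19+8-5=22
Step 3: prey: 33+9-21=21; pred: 22+7-6=23
Step 4: prey: 21+6-14=13; pred: 23+4-6=21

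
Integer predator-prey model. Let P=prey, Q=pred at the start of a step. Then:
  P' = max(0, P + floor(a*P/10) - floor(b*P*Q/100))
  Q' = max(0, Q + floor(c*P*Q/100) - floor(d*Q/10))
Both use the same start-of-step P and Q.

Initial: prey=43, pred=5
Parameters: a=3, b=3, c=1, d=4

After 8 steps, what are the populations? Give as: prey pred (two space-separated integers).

Step 1: prey: 43+12-6=49; pred: 5+2-2=5
Step 2: prey: 49+14-7=56; pred: 5+2-2=5
Step 3: prey: 56+16-8=64; pred: 5+2-2=5
Step 4: prey: 64+19-9=74; pred: 5+3-2=6
Step 5: prey: 74+22-13=83; pred: 6+4-2=8
Step 6: prey: 83+24-19=88; pred: 8+6-3=11
Step 7: prey: 88+26-29=85; pred: 11+9-4=16
Step 8: prey: 85+25-40=70; pred: 16+13-6=23

Answer: 70 23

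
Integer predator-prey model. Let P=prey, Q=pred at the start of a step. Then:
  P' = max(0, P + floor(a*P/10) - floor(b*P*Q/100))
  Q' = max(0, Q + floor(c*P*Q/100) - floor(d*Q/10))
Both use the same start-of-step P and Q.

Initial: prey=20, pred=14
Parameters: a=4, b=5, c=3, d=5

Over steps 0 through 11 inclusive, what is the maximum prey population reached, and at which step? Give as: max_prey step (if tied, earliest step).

Step 1: prey: 20+8-14=14; pred: 14+8-7=15
Step 2: prey: 14+5-10=9; pred: 15+6-7=14
Step 3: prey: 9+3-6=6; pred: 14+3-7=10
Step 4: prey: 6+2-3=5; pred: 10+1-5=6
Step 5: prey: 5+2-1=6; pred: 6+0-3=3
Step 6: prey: 6+2-0=8; pred: 3+0-1=2
Step 7: prey: 8+3-0=11; pred: 2+0-1=1
Step 8: prey: 11+4-0=15; pred: 1+0-0=1
Step 9: prey: 15+6-0=21; pred: 1+0-0=1
Step 10: prey: 21+8-1=28; pred: 1+0-0=1
Step 11: prey: 28+11-1=38; pred: 1+0-0=1
Max prey = 38 at step 11

Answer: 38 11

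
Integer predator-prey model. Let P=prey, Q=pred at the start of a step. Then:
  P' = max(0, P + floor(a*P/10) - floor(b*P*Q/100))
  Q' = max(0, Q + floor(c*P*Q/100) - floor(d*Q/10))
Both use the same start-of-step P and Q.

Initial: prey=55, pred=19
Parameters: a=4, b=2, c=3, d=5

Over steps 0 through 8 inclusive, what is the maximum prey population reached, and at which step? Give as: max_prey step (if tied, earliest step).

Answer: 57 1

Derivation:
Step 1: prey: 55+22-20=57; pred: 19+31-9=41
Step 2: prey: 57+22-46=33; pred: 41+70-20=91
Step 3: prey: 33+13-60=0; pred: 91+90-45=136
Step 4: prey: 0+0-0=0; pred: 136+0-68=68
Step 5: prey: 0+0-0=0; pred: 68+0-34=34
Step 6: prey: 0+0-0=0; pred: 34+0-17=17
Step 7: prey: 0+0-0=0; pred: 17+0-8=9
Step 8: prey: 0+0-0=0; pred: 9+0-4=5
Max prey = 57 at step 1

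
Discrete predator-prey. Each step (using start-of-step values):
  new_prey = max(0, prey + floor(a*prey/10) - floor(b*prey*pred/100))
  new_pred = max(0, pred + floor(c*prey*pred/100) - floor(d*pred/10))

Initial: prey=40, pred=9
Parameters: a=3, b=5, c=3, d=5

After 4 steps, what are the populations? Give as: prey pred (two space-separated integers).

Answer: 0 15

Derivation:
Step 1: prey: 40+12-18=34; pred: 9+10-4=15
Step 2: prey: 34+10-25=19; pred: 15+15-7=23
Step 3: prey: 19+5-21=3; pred: 23+13-11=25
Step 4: prey: 3+0-3=0; pred: 25+2-12=15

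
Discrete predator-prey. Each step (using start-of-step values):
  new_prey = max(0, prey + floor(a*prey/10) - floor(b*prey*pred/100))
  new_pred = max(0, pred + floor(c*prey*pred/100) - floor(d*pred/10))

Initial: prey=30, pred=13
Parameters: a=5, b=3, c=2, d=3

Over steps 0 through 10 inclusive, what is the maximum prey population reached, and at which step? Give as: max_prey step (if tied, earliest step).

Answer: 34 1

Derivation:
Step 1: prey: 30+15-11=34; pred: 13+7-3=17
Step 2: prey: 34+17-17=34; pred: 17+11-5=23
Step 3: prey: 34+17-23=28; pred: 23+15-6=32
Step 4: prey: 28+14-26=16; pred: 32+17-9=40
Step 5: prey: 16+8-19=5; pred: 40+12-12=40
Step 6: prey: 5+2-6=1; pred: 40+4-12=32
Step 7: prey: 1+0-0=1; pred: 32+0-9=23
Step 8: prey: 1+0-0=1; pred: 23+0-6=17
Step 9: prey: 1+0-0=1; pred: 17+0-5=12
Step 10: prey: 1+0-0=1; pred: 12+0-3=9
Max prey = 34 at step 1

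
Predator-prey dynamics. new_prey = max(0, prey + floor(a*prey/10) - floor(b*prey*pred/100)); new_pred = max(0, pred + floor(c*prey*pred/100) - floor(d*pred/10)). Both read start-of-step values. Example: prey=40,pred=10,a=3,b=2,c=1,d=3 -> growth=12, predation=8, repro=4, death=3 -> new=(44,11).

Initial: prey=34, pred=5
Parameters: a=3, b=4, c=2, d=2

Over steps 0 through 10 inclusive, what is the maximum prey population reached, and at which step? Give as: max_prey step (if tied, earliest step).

Answer: 39 2

Derivation:
Step 1: prey: 34+10-6=38; pred: 5+3-1=7
Step 2: prey: 38+11-10=39; pred: 7+5-1=11
Step 3: prey: 39+11-17=33; pred: 11+8-2=17
Step 4: prey: 33+9-22=20; pred: 17+11-3=25
Step 5: prey: 20+6-20=6; pred: 25+10-5=30
Step 6: prey: 6+1-7=0; pred: 30+3-6=27
Step 7: prey: 0+0-0=0; pred: 27+0-5=22
Step 8: prey: 0+0-0=0; pred: 22+0-4=18
Step 9: prey: 0+0-0=0; pred: 18+0-3=15
Step 10: prey: 0+0-0=0; pred: 15+0-3=12
Max prey = 39 at step 2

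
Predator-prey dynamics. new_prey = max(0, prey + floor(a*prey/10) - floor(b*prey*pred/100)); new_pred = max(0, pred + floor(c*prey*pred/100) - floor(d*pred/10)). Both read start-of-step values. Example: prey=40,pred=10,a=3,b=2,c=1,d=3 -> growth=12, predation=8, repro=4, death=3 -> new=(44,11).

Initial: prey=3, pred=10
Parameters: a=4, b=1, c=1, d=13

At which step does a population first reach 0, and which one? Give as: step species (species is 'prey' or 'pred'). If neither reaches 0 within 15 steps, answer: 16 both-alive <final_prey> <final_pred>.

Answer: 1 pred

Derivation:
Step 1: prey: 3+1-0=4; pred: 10+0-13=0
First extinction: pred at step 1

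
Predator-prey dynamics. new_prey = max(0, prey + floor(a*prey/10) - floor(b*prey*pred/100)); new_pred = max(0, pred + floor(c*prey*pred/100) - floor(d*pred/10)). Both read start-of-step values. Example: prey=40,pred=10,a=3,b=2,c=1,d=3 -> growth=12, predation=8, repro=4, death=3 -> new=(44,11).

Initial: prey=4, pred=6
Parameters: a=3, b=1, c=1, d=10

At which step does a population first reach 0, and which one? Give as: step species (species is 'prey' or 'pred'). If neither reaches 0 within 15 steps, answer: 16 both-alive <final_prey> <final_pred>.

Answer: 1 pred

Derivation:
Step 1: prey: 4+1-0=5; pred: 6+0-6=0
First extinction: pred at step 1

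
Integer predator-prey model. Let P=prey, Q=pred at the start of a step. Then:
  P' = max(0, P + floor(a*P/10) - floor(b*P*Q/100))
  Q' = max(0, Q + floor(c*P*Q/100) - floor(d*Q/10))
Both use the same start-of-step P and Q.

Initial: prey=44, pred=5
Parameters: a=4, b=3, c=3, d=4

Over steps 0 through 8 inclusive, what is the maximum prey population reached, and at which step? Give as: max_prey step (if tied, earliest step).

Answer: 63 2

Derivation:
Step 1: prey: 44+17-6=55; pred: 5+6-2=9
Step 2: prey: 55+22-14=63; pred: 9+14-3=20
Step 3: prey: 63+25-37=51; pred: 20+37-8=49
Step 4: prey: 51+20-74=0; pred: 49+74-19=104
Step 5: prey: 0+0-0=0; pred: 104+0-41=63
Step 6: prey: 0+0-0=0; pred: 63+0-25=38
Step 7: prey: 0+0-0=0; pred: 38+0-15=23
Step 8: prey: 0+0-0=0; pred: 23+0-9=14
Max prey = 63 at step 2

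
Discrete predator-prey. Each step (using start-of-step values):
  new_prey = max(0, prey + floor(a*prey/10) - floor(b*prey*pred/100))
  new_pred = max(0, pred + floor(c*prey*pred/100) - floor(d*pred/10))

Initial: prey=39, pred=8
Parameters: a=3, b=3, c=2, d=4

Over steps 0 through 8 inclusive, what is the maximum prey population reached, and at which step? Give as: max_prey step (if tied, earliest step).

Answer: 41 1

Derivation:
Step 1: prey: 39+11-9=41; pred: 8+6-3=11
Step 2: prey: 41+12-13=40; pred: 11+9-4=16
Step 3: prey: 40+12-19=33; pred: 16+12-6=22
Step 4: prey: 33+9-21=21; pred: 22+14-8=28
Step 5: prey: 21+6-17=10; pred: 28+11-11=28
Step 6: prey: 10+3-8=5; pred: 28+5-11=22
Step 7: prey: 5+1-3=3; pred: 22+2-8=16
Step 8: prey: 3+0-1=2; pred: 16+0-6=10
Max prey = 41 at step 1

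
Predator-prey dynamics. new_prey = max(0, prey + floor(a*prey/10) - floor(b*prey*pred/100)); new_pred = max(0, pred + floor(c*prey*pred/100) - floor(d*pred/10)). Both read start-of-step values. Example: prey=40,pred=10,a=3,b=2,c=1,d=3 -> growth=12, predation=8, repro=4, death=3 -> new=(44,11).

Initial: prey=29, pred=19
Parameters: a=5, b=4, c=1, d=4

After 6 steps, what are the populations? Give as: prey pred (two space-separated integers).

Answer: 26 5

Derivation:
Step 1: prey: 29+14-22=21; pred: 19+5-7=17
Step 2: prey: 21+10-14=17; pred: 17+3-6=14
Step 3: prey: 17+8-9=16; pred: 14+2-5=11
Step 4: prey: 16+8-7=17; pred: 11+1-4=8
Step 5: prey: 17+8-5=20; pred: 8+1-3=6
Step 6: prey: 20+10-4=26; pred: 6+1-2=5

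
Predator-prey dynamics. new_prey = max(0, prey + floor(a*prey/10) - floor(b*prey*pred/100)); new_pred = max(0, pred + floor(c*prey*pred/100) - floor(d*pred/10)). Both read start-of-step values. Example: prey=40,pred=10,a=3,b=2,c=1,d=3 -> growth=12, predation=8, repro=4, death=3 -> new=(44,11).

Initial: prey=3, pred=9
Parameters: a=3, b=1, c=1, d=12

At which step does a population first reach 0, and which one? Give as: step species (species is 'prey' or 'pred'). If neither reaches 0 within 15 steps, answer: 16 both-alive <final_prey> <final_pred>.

Answer: 1 pred

Derivation:
Step 1: prey: 3+0-0=3; pred: 9+0-10=0
First extinction: pred at step 1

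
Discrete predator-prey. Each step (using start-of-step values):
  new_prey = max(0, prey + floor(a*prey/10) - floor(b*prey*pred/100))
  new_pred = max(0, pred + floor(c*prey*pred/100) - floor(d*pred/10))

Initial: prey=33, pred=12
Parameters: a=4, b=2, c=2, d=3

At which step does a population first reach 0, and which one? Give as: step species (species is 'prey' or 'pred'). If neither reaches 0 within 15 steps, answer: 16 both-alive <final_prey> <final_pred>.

Answer: 7 prey

Derivation:
Step 1: prey: 33+13-7=39; pred: 12+7-3=16
Step 2: prey: 39+15-12=42; pred: 16+12-4=24
Step 3: prey: 42+16-20=38; pred: 24+20-7=37
Step 4: prey: 38+15-28=25; pred: 37+28-11=54
Step 5: prey: 25+10-27=8; pred: 54+27-16=65
Step 6: prey: 8+3-10=1; pred: 65+10-19=56
Step 7: prey: 1+0-1=0; pred: 56+1-16=41
First extinction: prey at step 7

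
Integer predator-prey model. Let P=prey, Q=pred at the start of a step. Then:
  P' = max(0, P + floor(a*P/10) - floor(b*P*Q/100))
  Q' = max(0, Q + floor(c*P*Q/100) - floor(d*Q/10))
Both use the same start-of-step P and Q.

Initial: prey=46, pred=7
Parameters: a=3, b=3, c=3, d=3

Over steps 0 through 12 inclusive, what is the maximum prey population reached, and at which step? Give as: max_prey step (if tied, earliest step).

Step 1: prey: 46+13-9=50; pred: 7+9-2=14
Step 2: prey: 50+15-21=44; pred: 14+21-4=31
Step 3: prey: 44+13-40=17; pred: 31+40-9=62
Step 4: prey: 17+5-31=0; pred: 62+31-18=75
Step 5: prey: 0+0-0=0; pred: 75+0-22=53
Step 6: prey: 0+0-0=0; pred: 53+0-15=38
Step 7: prey: 0+0-0=0; pred: 38+0-11=27
Step 8: prey: 0+0-0=0; pred: 27+0-8=19
Step 9: prey: 0+0-0=0; pred: 19+0-5=14
Step 10: prey: 0+0-0=0; pred: 14+0-4=10
Step 11: prey: 0+0-0=0; pred: 10+0-3=7
Step 12: prey: 0+0-0=0; pred: 7+0-2=5
Max prey = 50 at step 1

Answer: 50 1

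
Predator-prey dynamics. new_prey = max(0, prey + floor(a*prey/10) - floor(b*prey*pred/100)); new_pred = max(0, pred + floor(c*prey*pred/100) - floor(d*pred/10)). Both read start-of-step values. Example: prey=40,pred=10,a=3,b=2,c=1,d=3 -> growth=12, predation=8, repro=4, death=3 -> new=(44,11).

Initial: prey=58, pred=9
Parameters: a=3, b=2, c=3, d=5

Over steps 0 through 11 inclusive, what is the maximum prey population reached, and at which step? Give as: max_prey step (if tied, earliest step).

Answer: 65 1

Derivation:
Step 1: prey: 58+17-10=65; pred: 9+15-4=20
Step 2: prey: 65+19-26=58; pred: 20+39-10=49
Step 3: prey: 58+17-56=19; pred: 49+85-24=110
Step 4: prey: 19+5-41=0; pred: 110+62-55=117
Step 5: prey: 0+0-0=0; pred: 117+0-58=59
Step 6: prey: 0+0-0=0; pred: 59+0-29=30
Step 7: prey: 0+0-0=0; pred: 30+0-15=15
Step 8: prey: 0+0-0=0; pred: 15+0-7=8
Step 9: prey: 0+0-0=0; pred: 8+0-4=4
Step 10: prey: 0+0-0=0; pred: 4+0-2=2
Step 11: prey: 0+0-0=0; pred: 2+0-1=1
Max prey = 65 at step 1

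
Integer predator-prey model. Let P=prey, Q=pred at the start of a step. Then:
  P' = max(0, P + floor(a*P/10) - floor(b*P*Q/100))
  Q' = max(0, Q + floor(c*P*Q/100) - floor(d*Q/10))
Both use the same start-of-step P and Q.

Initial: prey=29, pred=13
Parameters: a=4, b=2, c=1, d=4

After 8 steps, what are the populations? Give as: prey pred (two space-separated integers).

Step 1: prey: 29+11-7=33; pred: 13+3-5=11
Step 2: prey: 33+13-7=39; pred: 11+3-4=10
Step 3: prey: 39+15-7=47; pred: 10+3-4=9
Step 4: prey: 47+18-8=57; pred: 9+4-3=10
Step 5: prey: 57+22-11=68; pred: 10+5-4=11
Step 6: prey: 68+27-14=81; pred: 11+7-4=14
Step 7: prey: 81+32-22=91; pred: 14+11-5=20
Step 8: prey: 91+36-36=91; pred: 20+18-8=30

Answer: 91 30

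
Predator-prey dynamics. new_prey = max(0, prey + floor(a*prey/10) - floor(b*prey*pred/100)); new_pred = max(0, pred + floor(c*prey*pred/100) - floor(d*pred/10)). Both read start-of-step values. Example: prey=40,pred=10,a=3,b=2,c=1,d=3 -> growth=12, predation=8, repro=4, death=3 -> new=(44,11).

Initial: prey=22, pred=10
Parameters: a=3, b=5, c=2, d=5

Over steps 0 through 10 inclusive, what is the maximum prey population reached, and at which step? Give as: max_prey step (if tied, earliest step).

Answer: 38 10

Derivation:
Step 1: prey: 22+6-11=17; pred: 10+4-5=9
Step 2: prey: 17+5-7=15; pred: 9+3-4=8
Step 3: prey: 15+4-6=13; pred: 8+2-4=6
Step 4: prey: 13+3-3=13; pred: 6+1-3=4
Step 5: prey: 13+3-2=14; pred: 4+1-2=3
Step 6: prey: 14+4-2=16; pred: 3+0-1=2
Step 7: prey: 16+4-1=19; pred: 2+0-1=1
Step 8: prey: 19+5-0=24; pred: 1+0-0=1
Step 9: prey: 24+7-1=30; pred: 1+0-0=1
Step 10: prey: 30+9-1=38; pred: 1+0-0=1
Max prey = 38 at step 10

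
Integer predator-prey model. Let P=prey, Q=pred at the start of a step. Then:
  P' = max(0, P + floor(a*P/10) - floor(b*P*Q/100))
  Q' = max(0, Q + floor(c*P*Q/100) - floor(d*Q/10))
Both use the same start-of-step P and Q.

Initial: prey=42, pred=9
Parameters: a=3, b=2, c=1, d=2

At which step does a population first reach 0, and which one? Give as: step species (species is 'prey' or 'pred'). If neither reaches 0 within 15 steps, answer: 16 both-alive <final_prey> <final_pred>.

Step 1: prey: 42+12-7=47; pred: 9+3-1=11
Step 2: prey: 47+14-10=51; pred: 11+5-2=14
Step 3: prey: 51+15-14=52; pred: 14+7-2=19
Step 4: prey: 52+15-19=48; pred: 19+9-3=25
Step 5: prey: 48+14-24=38; pred: 25+12-5=32
Step 6: prey: 38+11-24=25; pred: 32+12-6=38
Step 7: prey: 25+7-19=13; pred: 38+9-7=40
Step 8: prey: 13+3-10=6; pred: 40+5-8=37
Step 9: prey: 6+1-4=3; pred: 37+2-7=32
Step 10: prey: 3+0-1=2; pred: 32+0-6=26
Step 11: prey: 2+0-1=1; pred: 26+0-5=21
Step 12: prey: 1+0-0=1; pred: 21+0-4=17
Step 13: prey: 1+0-0=1; pred: 17+0-3=14
Step 14: prey: 1+0-0=1; pred: 14+0-2=12
Step 15: prey: 1+0-0=1; pred: 12+0-2=10
No extinction within 15 steps

Answer: 16 both-alive 1 10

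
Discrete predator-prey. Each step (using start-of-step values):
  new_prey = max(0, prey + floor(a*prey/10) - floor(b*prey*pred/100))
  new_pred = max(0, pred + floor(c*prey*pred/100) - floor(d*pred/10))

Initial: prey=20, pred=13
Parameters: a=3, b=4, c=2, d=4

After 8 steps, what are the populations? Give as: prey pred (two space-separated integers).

Answer: 12 2

Derivation:
Step 1: prey: 20+6-10=16; pred: 13+5-5=13
Step 2: prey: 16+4-8=12; pred: 13+4-5=12
Step 3: prey: 12+3-5=10; pred: 12+2-4=10
Step 4: prey: 10+3-4=9; pred: 10+2-4=8
Step 5: prey: 9+2-2=9; pred: 8+1-3=6
Step 6: prey: 9+2-2=9; pred: 6+1-2=5
Step 7: prey: 9+2-1=10; pred: 5+0-2=3
Step 8: prey: 10+3-1=12; pred: 3+0-1=2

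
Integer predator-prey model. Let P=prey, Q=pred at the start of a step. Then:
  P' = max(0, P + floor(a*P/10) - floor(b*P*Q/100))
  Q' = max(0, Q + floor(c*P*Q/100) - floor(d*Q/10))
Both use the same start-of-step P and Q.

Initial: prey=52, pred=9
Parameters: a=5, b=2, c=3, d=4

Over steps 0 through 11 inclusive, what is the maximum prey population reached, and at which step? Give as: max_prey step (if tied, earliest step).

Answer: 76 2

Derivation:
Step 1: prey: 52+26-9=69; pred: 9+14-3=20
Step 2: prey: 69+34-27=76; pred: 20+41-8=53
Step 3: prey: 76+38-80=34; pred: 53+120-21=152
Step 4: prey: 34+17-103=0; pred: 152+155-60=247
Step 5: prey: 0+0-0=0; pred: 247+0-98=149
Step 6: prey: 0+0-0=0; pred: 149+0-59=90
Step 7: prey: 0+0-0=0; pred: 90+0-36=54
Step 8: prey: 0+0-0=0; pred: 54+0-21=33
Step 9: prey: 0+0-0=0; pred: 33+0-13=20
Step 10: prey: 0+0-0=0; pred: 20+0-8=12
Step 11: prey: 0+0-0=0; pred: 12+0-4=8
Max prey = 76 at step 2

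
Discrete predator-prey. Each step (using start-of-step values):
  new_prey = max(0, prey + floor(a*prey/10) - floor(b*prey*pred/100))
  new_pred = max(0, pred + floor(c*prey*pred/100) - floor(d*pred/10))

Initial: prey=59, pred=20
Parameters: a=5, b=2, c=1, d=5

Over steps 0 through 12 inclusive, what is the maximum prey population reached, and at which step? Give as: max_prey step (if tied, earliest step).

Step 1: prey: 59+29-23=65; pred: 20+11-10=21
Step 2: prey: 65+32-27=70; pred: 21+13-10=24
Step 3: prey: 70+35-33=72; pred: 24+16-12=28
Step 4: prey: 72+36-40=68; pred: 28+20-14=34
Step 5: prey: 68+34-46=56; pred: 34+23-17=40
Step 6: prey: 56+28-44=40; pred: 40+22-20=42
Step 7: prey: 40+20-33=27; pred: 42+16-21=37
Step 8: prey: 27+13-19=21; pred: 37+9-18=28
Step 9: prey: 21+10-11=20; pred: 28+5-14=19
Step 10: prey: 20+10-7=23; pred: 19+3-9=13
Step 11: prey: 23+11-5=29; pred: 13+2-6=9
Step 12: prey: 29+14-5=38; pred: 9+2-4=7
Max prey = 72 at step 3

Answer: 72 3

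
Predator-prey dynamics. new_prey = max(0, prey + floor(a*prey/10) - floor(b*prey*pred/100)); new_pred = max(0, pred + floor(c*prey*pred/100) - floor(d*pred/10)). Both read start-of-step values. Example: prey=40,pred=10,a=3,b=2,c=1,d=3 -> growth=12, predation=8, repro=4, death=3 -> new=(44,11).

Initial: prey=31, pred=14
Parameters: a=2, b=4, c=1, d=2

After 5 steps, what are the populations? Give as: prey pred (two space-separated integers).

Answer: 4 10

Derivation:
Step 1: prey: 31+6-17=20; pred: 14+4-2=16
Step 2: prey: 20+4-12=12; pred: 16+3-3=16
Step 3: prey: 12+2-7=7; pred: 16+1-3=14
Step 4: prey: 7+1-3=5; pred: 14+0-2=12
Step 5: prey: 5+1-2=4; pred: 12+0-2=10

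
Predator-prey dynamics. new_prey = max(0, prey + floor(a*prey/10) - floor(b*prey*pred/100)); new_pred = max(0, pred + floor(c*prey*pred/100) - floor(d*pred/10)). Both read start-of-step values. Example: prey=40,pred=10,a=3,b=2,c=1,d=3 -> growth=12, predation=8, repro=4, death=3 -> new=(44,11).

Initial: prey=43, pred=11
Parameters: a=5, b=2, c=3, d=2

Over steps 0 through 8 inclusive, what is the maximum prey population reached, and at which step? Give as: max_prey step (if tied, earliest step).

Step 1: prey: 43+21-9=55; pred: 11+14-2=23
Step 2: prey: 55+27-25=57; pred: 23+37-4=56
Step 3: prey: 57+28-63=22; pred: 56+95-11=140
Step 4: prey: 22+11-61=0; pred: 140+92-28=204
Step 5: prey: 0+0-0=0; pred: 204+0-40=164
Step 6: prey: 0+0-0=0; pred: 164+0-32=132
Step 7: prey: 0+0-0=0; pred: 132+0-26=106
Step 8: prey: 0+0-0=0; pred: 106+0-21=85
Max prey = 57 at step 2

Answer: 57 2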